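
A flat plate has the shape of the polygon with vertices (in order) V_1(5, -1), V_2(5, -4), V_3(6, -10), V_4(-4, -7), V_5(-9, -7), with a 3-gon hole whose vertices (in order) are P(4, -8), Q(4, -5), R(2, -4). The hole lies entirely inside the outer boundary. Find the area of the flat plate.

54

Outer boundary:
V_1→V_2: (5)(-4) − (5)(-1) = -15
V_2→V_3: (5)(-10) − (6)(-4) = -26
V_3→V_4: (6)(-7) − (-4)(-10) = -82
V_4→V_5: (-4)(-7) − (-9)(-7) = -35
V_5→V_1: (-9)(-1) − (5)(-7) = 44
Σ = -114
Area = |Σ|/2 = 57.
Hole:
Apply Gauss's area formula: 2A = Σ (x_i·y_{i+1} − x_{i+1}·y_i), indices taken mod 3.
Σ = (12) + (-6) + (0) = 6
Area = |Σ|/2 = 3.
Net area = 57 − 3 = 54.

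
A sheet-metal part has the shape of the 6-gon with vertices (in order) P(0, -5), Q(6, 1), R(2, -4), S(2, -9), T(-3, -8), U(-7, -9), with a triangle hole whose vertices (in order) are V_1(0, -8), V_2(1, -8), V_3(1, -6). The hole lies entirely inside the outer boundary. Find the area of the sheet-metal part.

20.5

Outer boundary:
Σ = (30) + (-26) + (-10) + (-43) + (-29) + (35) = -43
Area = |Σ|/2 = 21.5.
Hole:
Apply the shoelace (surveyor's) formula: 2A = Σ (x_i·y_{i+1} − x_{i+1}·y_i), indices taken mod 3.
V_1→V_2: (0)(-8) − (1)(-8) = 8
V_2→V_3: (1)(-6) − (1)(-8) = 2
V_3→V_1: (1)(-8) − (0)(-6) = -8
Σ = 2
Area = |Σ|/2 = 1.
Net area = 21.5 − 1 = 20.5.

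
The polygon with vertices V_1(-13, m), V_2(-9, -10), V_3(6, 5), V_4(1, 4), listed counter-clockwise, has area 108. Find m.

The doubled signed area Σ (x_i y_{i+1} − x_{i+1} y_i) is linear in m.
With m=0 it equals 216; the coefficient of m is 10 (from the two edges through V_1).
So 10·m + 216 = 2·108 = 216 ⇒ m = 0.

0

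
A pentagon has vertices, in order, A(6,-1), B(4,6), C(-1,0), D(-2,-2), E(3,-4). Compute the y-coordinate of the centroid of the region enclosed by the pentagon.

43/249

Apply the surveyor's formula. First the cross-terms c_i = x_i·y_{i+1} − x_{i+1}·y_i:
  40, 6, 2, 14, 21  ⇒  2A = 83, A = 41.5.
Then Σ (y_i + y_{i+1})·c_i = 43, so ȳ = 43 / (6·41.5) = 43/249.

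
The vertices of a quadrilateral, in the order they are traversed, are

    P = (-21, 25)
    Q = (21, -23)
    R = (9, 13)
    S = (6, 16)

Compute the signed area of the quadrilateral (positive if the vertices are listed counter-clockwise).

495

Apply Gauss's area formula: 2A = Σ (x_i·y_{i+1} − x_{i+1}·y_i), indices taken mod 4.
Σ = (-42) + (480) + (66) + (486) = 990
Signed area = Σ/2 = 495 (positive ⇒ counter-clockwise traversal).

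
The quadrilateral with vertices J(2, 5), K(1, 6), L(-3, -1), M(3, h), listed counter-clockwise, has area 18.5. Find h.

Write out the shoelace sum; only the two edges meeting at M involve h:
2·Area = [((-3)·h − 3·(-1)) + (3·5 − 2·h)] + 24
       = -5·h + 42 = 37
⇒ h = 1.

1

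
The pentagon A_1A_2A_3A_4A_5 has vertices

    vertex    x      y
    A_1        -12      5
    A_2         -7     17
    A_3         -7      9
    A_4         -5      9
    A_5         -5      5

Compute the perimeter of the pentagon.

|A_1A_2| = √((5)² + (12)²) = √169 = 13
|A_2A_3| = √((0)² + (-8)²) = √64 = 8
|A_3A_4| = √((2)² + (0)²) = √4 = 2
|A_4A_5| = √((0)² + (-4)²) = √16 = 4
|A_5A_1| = √((-7)² + (0)²) = √49 = 7
Perimeter = 13 + 8 + 2 + 4 + 7 = 34.

34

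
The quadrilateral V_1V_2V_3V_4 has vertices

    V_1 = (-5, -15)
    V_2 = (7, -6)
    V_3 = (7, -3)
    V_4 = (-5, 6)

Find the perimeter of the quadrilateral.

54

|V_1V_2| = √((12)² + (9)²) = √225 = 15
|V_2V_3| = √((0)² + (3)²) = √9 = 3
|V_3V_4| = √((-12)² + (9)²) = √225 = 15
|V_4V_1| = √((0)² + (-21)²) = √441 = 21
Perimeter = 15 + 3 + 15 + 21 = 54.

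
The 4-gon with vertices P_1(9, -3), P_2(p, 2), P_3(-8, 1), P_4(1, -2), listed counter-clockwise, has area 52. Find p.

10

The doubled signed area Σ (x_i y_{i+1} − x_{i+1} y_i) is linear in p.
With p=0 it equals 64; the coefficient of p is 4 (from the two edges through P_2).
So 4·p + 64 = 2·52 = 104 ⇒ p = 10.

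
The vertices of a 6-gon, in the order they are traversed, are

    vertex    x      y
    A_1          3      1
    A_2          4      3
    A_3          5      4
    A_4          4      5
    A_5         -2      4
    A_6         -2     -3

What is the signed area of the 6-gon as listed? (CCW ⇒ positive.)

Apply the surveyor's formula: 2A = Σ (x_i·y_{i+1} − x_{i+1}·y_i), indices taken mod 6.
Σ = (5) + (1) + (9) + (26) + (14) + (7) = 62
Signed area = Σ/2 = 31 (positive ⇒ counter-clockwise traversal).

31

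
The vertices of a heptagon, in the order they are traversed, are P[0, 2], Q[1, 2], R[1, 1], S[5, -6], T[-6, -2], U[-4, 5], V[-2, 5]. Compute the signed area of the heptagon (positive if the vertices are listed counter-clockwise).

Apply the surveyor's formula: 2A = Σ (x_i·y_{i+1} − x_{i+1}·y_i), indices taken mod 7.
P→Q: (0)(2) − (1)(2) = -2
Q→R: (1)(1) − (1)(2) = -1
R→S: (1)(-6) − (5)(1) = -11
S→T: (5)(-2) − (-6)(-6) = -46
T→U: (-6)(5) − (-4)(-2) = -38
U→V: (-4)(5) − (-2)(5) = -10
V→P: (-2)(2) − (0)(5) = -4
Σ = -112
Signed area = Σ/2 = -56 (negative ⇒ clockwise traversal).

-56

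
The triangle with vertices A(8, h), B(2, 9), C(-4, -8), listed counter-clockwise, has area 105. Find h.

-9

The doubled signed area Σ (x_i y_{i+1} − x_{i+1} y_i) is linear in h.
With h=0 it equals 156; the coefficient of h is -6 (from the two edges through A).
So -6·h + 156 = 2·105 = 210 ⇒ h = -9.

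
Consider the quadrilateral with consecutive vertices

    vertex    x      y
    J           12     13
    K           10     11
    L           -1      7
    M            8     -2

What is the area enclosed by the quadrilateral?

78.5

Σ = (2) + (81) + (-54) + (128) = 157
Area = |Σ|/2 = 78.5.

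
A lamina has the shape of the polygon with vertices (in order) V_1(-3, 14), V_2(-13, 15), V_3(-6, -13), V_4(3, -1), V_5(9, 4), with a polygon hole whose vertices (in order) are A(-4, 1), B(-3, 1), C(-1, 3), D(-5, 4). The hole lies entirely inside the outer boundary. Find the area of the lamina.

293.5

Outer boundary:
Apply Gauss's area formula: 2A = Σ (x_i·y_{i+1} − x_{i+1}·y_i), indices taken mod 5.
Cross-terms: 137, 259, 45, 21, 138  ⇒  Σ = 600
Area = |Σ|/2 = 300.
Hole:
Apply the shoelace (surveyor's) formula: 2A = Σ (x_i·y_{i+1} − x_{i+1}·y_i), indices taken mod 4.
A→B: (-4)(1) − (-3)(1) = -1
B→C: (-3)(3) − (-1)(1) = -8
C→D: (-1)(4) − (-5)(3) = 11
D→A: (-5)(1) − (-4)(4) = 11
Σ = 13
Area = |Σ|/2 = 6.5.
Net area = 300 − 6.5 = 293.5.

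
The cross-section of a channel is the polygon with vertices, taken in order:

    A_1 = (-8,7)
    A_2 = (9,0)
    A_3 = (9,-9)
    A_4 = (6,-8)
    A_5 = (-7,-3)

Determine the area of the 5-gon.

154.5

Cross-terms: -63, -81, -18, -74, -73  ⇒  Σ = -309
Area = |Σ|/2 = 154.5.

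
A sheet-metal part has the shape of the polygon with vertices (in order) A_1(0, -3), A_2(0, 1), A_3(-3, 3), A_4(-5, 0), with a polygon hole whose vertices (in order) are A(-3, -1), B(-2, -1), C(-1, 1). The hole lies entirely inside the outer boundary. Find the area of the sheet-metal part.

15.5

Outer boundary:
Apply the shoelace formula: 2A = Σ (x_i·y_{i+1} − x_{i+1}·y_i), indices taken mod 4.
Σ = (0) + (3) + (15) + (15) = 33
Area = |Σ|/2 = 16.5.
Hole:
Apply Gauss's area formula: 2A = Σ (x_i·y_{i+1} − x_{i+1}·y_i), indices taken mod 3.
Σ = (1) + (-3) + (4) = 2
Area = |Σ|/2 = 1.
Net area = 16.5 − 1 = 15.5.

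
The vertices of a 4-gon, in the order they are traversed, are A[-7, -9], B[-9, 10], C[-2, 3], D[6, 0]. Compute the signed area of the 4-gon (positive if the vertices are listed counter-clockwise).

Σ = (-151) + (-7) + (-18) + (-54) = -230
Signed area = Σ/2 = -115 (negative ⇒ clockwise traversal).

-115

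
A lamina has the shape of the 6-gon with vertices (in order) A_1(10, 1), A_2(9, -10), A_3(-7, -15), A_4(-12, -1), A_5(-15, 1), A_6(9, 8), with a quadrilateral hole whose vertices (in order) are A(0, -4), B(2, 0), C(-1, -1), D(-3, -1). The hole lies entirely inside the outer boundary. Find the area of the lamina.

349

Outer boundary:
Apply the shoelace (surveyor's) formula: 2A = Σ (x_i·y_{i+1} − x_{i+1}·y_i), indices taken mod 6.
A_1→A_2: (10)(-10) − (9)(1) = -109
A_2→A_3: (9)(-15) − (-7)(-10) = -205
A_3→A_4: (-7)(-1) − (-12)(-15) = -173
A_4→A_5: (-12)(1) − (-15)(-1) = -27
A_5→A_6: (-15)(8) − (9)(1) = -129
A_6→A_1: (9)(1) − (10)(8) = -71
Σ = -714
Area = |Σ|/2 = 357.
Hole:
Apply Gauss's area formula: 2A = Σ (x_i·y_{i+1} − x_{i+1}·y_i), indices taken mod 4.
Σ = (8) + (-2) + (-2) + (12) = 16
Area = |Σ|/2 = 8.
Net area = 357 − 8 = 349.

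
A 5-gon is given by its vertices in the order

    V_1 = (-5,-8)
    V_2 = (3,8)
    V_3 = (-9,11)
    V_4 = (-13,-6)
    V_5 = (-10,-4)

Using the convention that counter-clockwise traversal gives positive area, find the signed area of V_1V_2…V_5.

Apply the shoelace (surveyor's) formula: 2A = Σ (x_i·y_{i+1} − x_{i+1}·y_i), indices taken mod 5.
Σ = (-16) + (105) + (197) + (-8) + (60) = 338
Signed area = Σ/2 = 169 (positive ⇒ counter-clockwise traversal).

169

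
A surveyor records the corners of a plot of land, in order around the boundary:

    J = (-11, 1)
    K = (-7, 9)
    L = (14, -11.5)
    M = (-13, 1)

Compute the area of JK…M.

Σ = (-92) + (-45.5) + (-135.5) + (-2) = -275
Area = |Σ|/2 = 137.5.

137.5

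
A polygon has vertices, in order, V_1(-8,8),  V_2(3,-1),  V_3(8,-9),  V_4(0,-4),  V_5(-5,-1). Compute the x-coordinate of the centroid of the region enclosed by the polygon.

-113/135

Apply the shoelace formula. First the cross-terms c_i = x_i·y_{i+1} − x_{i+1}·y_i:
  -16, -19, -32, -20, -48  ⇒  2A = -135, A = -67.5.
Then Σ (x_i + x_{i+1})·c_i = 339, so x̄ = 339 / (6·(-67.5)) = -113/135.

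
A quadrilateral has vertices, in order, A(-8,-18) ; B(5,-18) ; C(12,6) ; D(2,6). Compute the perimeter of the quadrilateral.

74

|AB| = √((13)² + (0)²) = √169 = 13
|BC| = √((7)² + (24)²) = √625 = 25
|CD| = √((-10)² + (0)²) = √100 = 10
|DA| = √((-10)² + (-24)²) = √676 = 26
Perimeter = 13 + 25 + 10 + 26 = 74.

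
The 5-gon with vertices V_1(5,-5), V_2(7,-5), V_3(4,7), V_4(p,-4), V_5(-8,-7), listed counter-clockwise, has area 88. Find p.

The doubled signed area Σ (x_i y_{i+1} − x_{i+1} y_i) is linear in p.
With p=0 it equals 106; the coefficient of p is -14 (from the two edges through V_4).
So -14·p + 106 = 2·88 = 176 ⇒ p = -5.

-5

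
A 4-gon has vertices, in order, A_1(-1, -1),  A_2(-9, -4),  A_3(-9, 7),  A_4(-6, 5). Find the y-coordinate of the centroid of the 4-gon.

11/12

Apply the shoelace (surveyor's) formula. First the cross-terms c_i = x_i·y_{i+1} − x_{i+1}·y_i:
  -5, -99, -3, 11  ⇒  2A = -96, A = -48.
Then Σ (y_i + y_{i+1})·c_i = -264, so ȳ = -264 / (6·(-48)) = 11/12.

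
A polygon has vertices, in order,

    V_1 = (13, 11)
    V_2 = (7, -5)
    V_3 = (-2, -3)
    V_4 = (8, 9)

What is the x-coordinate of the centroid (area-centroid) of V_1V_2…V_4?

Apply the shoelace (surveyor's) formula. First the cross-terms c_i = x_i·y_{i+1} − x_{i+1}·y_i:
  -142, -31, 6, -29  ⇒  2A = -196, A = -98.
Then Σ (x_i + x_{i+1})·c_i = -3568, so x̄ = -3568 / (6·(-98)) = 892/147.

892/147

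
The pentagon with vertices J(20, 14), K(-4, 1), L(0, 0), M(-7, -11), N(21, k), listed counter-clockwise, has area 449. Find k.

Write out the shoelace sum; only the two edges meeting at N involve k:
2·Area = [((-7)·k − 21·(-11)) + (21·14 − 20·k)] + 76
       = -27·k + 601 = 898
⇒ k = -11.

-11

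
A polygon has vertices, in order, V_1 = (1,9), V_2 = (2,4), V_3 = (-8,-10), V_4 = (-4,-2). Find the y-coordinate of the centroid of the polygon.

Apply the shoelace (surveyor's) formula. First the cross-terms c_i = x_i·y_{i+1} − x_{i+1}·y_i:
  -14, 12, -24, -34  ⇒  2A = -60, A = -30.
Then Σ (y_i + y_{i+1})·c_i = -204, so ȳ = -204 / (6·(-30)) = 17/15.

17/15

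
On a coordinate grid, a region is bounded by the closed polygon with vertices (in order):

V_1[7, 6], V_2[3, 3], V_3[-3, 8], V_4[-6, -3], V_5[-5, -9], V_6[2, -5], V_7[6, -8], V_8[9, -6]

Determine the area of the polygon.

Apply Gauss's area formula: 2A = Σ (x_i·y_{i+1} − x_{i+1}·y_i), indices taken mod 8.
Σ = (3) + (33) + (57) + (39) + (43) + (14) + (36) + (96) = 321
Area = |Σ|/2 = 160.5.

160.5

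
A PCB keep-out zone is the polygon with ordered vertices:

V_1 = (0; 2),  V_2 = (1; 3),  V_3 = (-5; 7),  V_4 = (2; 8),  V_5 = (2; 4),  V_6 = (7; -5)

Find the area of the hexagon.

Apply Gauss's area formula: 2A = Σ (x_i·y_{i+1} − x_{i+1}·y_i), indices taken mod 6.
Cross-terms: -2, 22, -54, -8, -38, 14  ⇒  Σ = -66
Area = |Σ|/2 = 33.

33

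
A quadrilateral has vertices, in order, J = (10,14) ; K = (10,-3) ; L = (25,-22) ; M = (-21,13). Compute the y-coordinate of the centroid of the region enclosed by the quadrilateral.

235/73

Apply Gauss's area formula. First the cross-terms c_i = x_i·y_{i+1} − x_{i+1}·y_i:
  -170, -145, -137, -424  ⇒  2A = -876, A = -438.
Then Σ (y_i + y_{i+1})·c_i = -8460, so ȳ = -8460 / (6·(-438)) = 235/73.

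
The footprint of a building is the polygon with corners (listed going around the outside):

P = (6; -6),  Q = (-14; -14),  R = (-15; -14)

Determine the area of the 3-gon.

4

Apply the surveyor's formula: 2A = Σ (x_i·y_{i+1} − x_{i+1}·y_i), indices taken mod 3.
Σ = (-168) + (-14) + (174) = -8
Area = |Σ|/2 = 4.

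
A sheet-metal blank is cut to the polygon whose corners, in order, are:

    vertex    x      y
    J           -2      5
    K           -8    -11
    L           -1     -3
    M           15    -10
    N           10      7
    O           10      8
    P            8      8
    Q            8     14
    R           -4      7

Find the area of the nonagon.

Cross-terms: 62, 13, 55, 205, 10, 16, 48, 112, -6  ⇒  Σ = 515
Area = |Σ|/2 = 257.5.

257.5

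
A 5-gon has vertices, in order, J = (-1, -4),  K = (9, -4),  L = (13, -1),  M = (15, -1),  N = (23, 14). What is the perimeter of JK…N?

|JK| = √((10)² + (0)²) = √100 = 10
|KL| = √((4)² + (3)²) = √25 = 5
|LM| = √((2)² + (0)²) = √4 = 2
|MN| = √((8)² + (15)²) = √289 = 17
|NJ| = √((-24)² + (-18)²) = √900 = 30
Perimeter = 10 + 5 + 2 + 17 + 30 = 64.

64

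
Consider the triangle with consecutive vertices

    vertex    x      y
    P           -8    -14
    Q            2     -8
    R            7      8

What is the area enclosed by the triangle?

Σ = (92) + (72) + (-34) = 130
Area = |Σ|/2 = 65.

65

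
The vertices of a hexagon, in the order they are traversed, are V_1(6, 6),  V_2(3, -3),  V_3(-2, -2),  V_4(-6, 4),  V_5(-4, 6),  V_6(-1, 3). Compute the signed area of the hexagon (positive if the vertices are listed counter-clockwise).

-59

Apply the surveyor's formula: 2A = Σ (x_i·y_{i+1} − x_{i+1}·y_i), indices taken mod 6.
Cross-terms: -36, -12, -20, -20, -6, -24  ⇒  Σ = -118
Signed area = Σ/2 = -59 (negative ⇒ clockwise traversal).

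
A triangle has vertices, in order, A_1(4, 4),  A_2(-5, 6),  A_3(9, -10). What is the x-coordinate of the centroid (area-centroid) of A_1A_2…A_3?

8/3

Apply Gauss's area formula. First the cross-terms c_i = x_i·y_{i+1} − x_{i+1}·y_i:
  44, -4, 76  ⇒  2A = 116, A = 58.
Then Σ (x_i + x_{i+1})·c_i = 928, so x̄ = 928 / (6·58) = 8/3.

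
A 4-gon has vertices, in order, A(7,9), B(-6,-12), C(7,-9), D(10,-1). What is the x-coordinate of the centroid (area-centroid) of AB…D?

Apply the shoelace (surveyor's) formula. First the cross-terms c_i = x_i·y_{i+1} − x_{i+1}·y_i:
  -30, 138, 83, 97  ⇒  2A = 288, A = 144.
Then Σ (x_i + x_{i+1})·c_i = 3168, so x̄ = 3168 / (6·144) = 11/3.

11/3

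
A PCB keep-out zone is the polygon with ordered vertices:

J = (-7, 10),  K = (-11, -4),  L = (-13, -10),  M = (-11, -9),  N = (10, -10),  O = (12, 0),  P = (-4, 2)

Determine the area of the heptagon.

Apply the surveyor's formula: 2A = Σ (x_i·y_{i+1} − x_{i+1}·y_i), indices taken mod 7.
Σ = (138) + (58) + (7) + (200) + (120) + (24) + (-26) = 521
Area = |Σ|/2 = 260.5.

260.5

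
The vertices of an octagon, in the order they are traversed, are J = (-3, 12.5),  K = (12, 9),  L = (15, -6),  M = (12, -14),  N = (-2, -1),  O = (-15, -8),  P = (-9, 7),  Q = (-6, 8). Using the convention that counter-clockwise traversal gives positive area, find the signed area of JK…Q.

-409.5

Σ = (-177) + (-207) + (-138) + (-40) + (1) + (-177) + (-30) + (-51) = -819
Signed area = Σ/2 = -409.5 (negative ⇒ clockwise traversal).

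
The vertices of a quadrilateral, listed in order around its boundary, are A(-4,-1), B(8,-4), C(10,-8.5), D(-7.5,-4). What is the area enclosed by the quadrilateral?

58.125

Cross-terms: 24, -28, -103.75, -8.5  ⇒  Σ = -116.25
Area = |Σ|/2 = 58.125.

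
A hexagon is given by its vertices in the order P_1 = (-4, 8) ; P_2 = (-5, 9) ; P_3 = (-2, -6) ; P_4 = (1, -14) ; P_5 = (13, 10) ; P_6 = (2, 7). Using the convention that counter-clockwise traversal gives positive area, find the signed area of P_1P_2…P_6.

196.5

Apply the shoelace (surveyor's) formula: 2A = Σ (x_i·y_{i+1} − x_{i+1}·y_i), indices taken mod 6.
Σ = (4) + (48) + (34) + (192) + (71) + (44) = 393
Signed area = Σ/2 = 196.5 (positive ⇒ counter-clockwise traversal).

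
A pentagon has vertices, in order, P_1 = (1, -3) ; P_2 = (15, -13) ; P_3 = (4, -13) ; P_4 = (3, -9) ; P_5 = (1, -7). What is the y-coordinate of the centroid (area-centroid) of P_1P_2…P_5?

-823/87

Apply Gauss's area formula. First the cross-terms c_i = x_i·y_{i+1} − x_{i+1}·y_i:
  32, -143, 3, -12, 4  ⇒  2A = -116, A = -58.
Then Σ (y_i + y_{i+1})·c_i = 3292, so ȳ = 3292 / (6·(-58)) = -823/87.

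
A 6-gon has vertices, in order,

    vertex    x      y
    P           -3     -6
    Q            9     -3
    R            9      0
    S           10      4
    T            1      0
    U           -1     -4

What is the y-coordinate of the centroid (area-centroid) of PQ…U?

Apply the shoelace formula. First the cross-terms c_i = x_i·y_{i+1} − x_{i+1}·y_i:
  63, 27, 36, -4, -4, -6  ⇒  2A = 112, A = 56.
Then Σ (y_i + y_{i+1})·c_i = -444, so ȳ = -444 / (6·56) = -37/28.

-37/28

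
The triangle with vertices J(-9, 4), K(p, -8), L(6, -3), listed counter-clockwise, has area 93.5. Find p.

-10

The doubled signed area Σ (x_i y_{i+1} − x_{i+1} y_i) is linear in p.
With p=0 it equals 117; the coefficient of p is -7 (from the two edges through K).
So -7·p + 117 = 2·93.5 = 187 ⇒ p = -10.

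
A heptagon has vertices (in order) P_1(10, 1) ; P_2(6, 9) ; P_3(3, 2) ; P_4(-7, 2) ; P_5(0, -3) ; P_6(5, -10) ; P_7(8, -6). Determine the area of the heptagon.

121.5

P_1→P_2: (10)(9) − (6)(1) = 84
P_2→P_3: (6)(2) − (3)(9) = -15
P_3→P_4: (3)(2) − (-7)(2) = 20
P_4→P_5: (-7)(-3) − (0)(2) = 21
P_5→P_6: (0)(-10) − (5)(-3) = 15
P_6→P_7: (5)(-6) − (8)(-10) = 50
P_7→P_1: (8)(1) − (10)(-6) = 68
Σ = 243
Area = |Σ|/2 = 121.5.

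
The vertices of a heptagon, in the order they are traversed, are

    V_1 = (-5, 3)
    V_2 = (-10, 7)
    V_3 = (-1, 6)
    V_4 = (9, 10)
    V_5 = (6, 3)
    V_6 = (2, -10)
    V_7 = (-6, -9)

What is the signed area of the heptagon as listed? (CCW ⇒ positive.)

Apply the surveyor's formula: 2A = Σ (x_i·y_{i+1} − x_{i+1}·y_i), indices taken mod 7.
Σ = (-5) + (-53) + (-64) + (-33) + (-66) + (-78) + (-63) = -362
Signed area = Σ/2 = -181 (negative ⇒ clockwise traversal).

-181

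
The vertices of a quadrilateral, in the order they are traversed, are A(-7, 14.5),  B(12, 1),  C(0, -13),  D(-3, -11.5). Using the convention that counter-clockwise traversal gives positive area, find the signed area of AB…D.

Σ = (-181) + (-156) + (-39) + (-124) = -500
Signed area = Σ/2 = -250 (negative ⇒ clockwise traversal).

-250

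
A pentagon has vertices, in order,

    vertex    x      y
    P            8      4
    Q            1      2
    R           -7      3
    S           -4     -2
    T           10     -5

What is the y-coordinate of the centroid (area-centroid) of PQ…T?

Apply the shoelace (surveyor's) formula. First the cross-terms c_i = x_i·y_{i+1} − x_{i+1}·y_i:
  12, 17, 26, 40, 80  ⇒  2A = 175, A = 87.5.
Then Σ (y_i + y_{i+1})·c_i = -177, so ȳ = -177 / (6·87.5) = -59/175.

-59/175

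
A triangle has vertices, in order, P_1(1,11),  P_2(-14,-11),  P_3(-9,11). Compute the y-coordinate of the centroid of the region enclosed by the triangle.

Apply the surveyor's formula. First the cross-terms c_i = x_i·y_{i+1} − x_{i+1}·y_i:
  143, -253, -110  ⇒  2A = -220, A = -110.
Then Σ (y_i + y_{i+1})·c_i = -2420, so ȳ = -2420 / (6·(-110)) = 11/3.

11/3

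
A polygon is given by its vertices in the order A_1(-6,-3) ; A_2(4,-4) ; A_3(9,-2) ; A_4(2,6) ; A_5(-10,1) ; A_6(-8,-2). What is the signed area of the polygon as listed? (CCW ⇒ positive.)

Σ = (36) + (28) + (58) + (62) + (28) + (12) = 224
Signed area = Σ/2 = 112 (positive ⇒ counter-clockwise traversal).

112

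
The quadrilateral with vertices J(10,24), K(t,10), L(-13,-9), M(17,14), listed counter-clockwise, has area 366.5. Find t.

-8

Write out the shoelace sum; only the two edges meeting at K involve t:
2·Area = [(10·10 − t·24) + (t·(-9) − (-13)·10)] + 239
       = -33·t + 469 = 733
⇒ t = -8.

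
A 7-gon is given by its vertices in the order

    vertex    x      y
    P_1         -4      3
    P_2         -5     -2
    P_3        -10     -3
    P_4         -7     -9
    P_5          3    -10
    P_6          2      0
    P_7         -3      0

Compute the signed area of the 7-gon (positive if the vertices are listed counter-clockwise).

97.5

Apply the shoelace formula: 2A = Σ (x_i·y_{i+1} − x_{i+1}·y_i), indices taken mod 7.
P_1→P_2: (-4)(-2) − (-5)(3) = 23
P_2→P_3: (-5)(-3) − (-10)(-2) = -5
P_3→P_4: (-10)(-9) − (-7)(-3) = 69
P_4→P_5: (-7)(-10) − (3)(-9) = 97
P_5→P_6: (3)(0) − (2)(-10) = 20
P_6→P_7: (2)(0) − (-3)(0) = 0
P_7→P_1: (-3)(3) − (-4)(0) = -9
Σ = 195
Signed area = Σ/2 = 97.5 (positive ⇒ counter-clockwise traversal).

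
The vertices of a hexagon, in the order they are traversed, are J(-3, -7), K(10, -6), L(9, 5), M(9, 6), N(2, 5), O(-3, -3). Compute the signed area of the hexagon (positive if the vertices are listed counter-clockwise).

Cross-terms: 88, 104, 9, 33, 9, 12  ⇒  Σ = 255
Signed area = Σ/2 = 127.5 (positive ⇒ counter-clockwise traversal).

127.5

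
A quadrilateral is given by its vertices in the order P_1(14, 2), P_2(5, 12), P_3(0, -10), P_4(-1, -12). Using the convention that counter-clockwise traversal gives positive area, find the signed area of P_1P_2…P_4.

132

Apply the shoelace (surveyor's) formula: 2A = Σ (x_i·y_{i+1} − x_{i+1}·y_i), indices taken mod 4.
P_1→P_2: (14)(12) − (5)(2) = 158
P_2→P_3: (5)(-10) − (0)(12) = -50
P_3→P_4: (0)(-12) − (-1)(-10) = -10
P_4→P_1: (-1)(2) − (14)(-12) = 166
Σ = 264
Signed area = Σ/2 = 132 (positive ⇒ counter-clockwise traversal).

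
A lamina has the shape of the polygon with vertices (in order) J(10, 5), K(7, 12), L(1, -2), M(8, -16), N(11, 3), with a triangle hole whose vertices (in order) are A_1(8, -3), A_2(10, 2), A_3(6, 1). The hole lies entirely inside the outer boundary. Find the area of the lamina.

Outer boundary:
Σ = (85) + (-26) + (0) + (200) + (25) = 284
Area = |Σ|/2 = 142.
Hole:
Apply the surveyor's formula: 2A = Σ (x_i·y_{i+1} − x_{i+1}·y_i), indices taken mod 3.
A_1→A_2: (8)(2) − (10)(-3) = 46
A_2→A_3: (10)(1) − (6)(2) = -2
A_3→A_1: (6)(-3) − (8)(1) = -26
Σ = 18
Area = |Σ|/2 = 9.
Net area = 142 − 9 = 133.

133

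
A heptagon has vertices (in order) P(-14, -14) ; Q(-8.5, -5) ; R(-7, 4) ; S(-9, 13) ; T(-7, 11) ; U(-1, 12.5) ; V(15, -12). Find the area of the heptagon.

Apply Gauss's area formula: 2A = Σ (x_i·y_{i+1} − x_{i+1}·y_i), indices taken mod 7.
Cross-terms: -49, -69, -55, -8, -76.5, -175.5, -378  ⇒  Σ = -811
Area = |Σ|/2 = 405.5.

405.5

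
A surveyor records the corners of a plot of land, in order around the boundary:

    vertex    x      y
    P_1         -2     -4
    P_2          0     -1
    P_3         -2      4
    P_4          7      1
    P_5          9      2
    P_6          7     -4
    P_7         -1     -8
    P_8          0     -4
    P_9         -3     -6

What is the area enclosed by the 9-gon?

71.5

Apply the surveyor's formula: 2A = Σ (x_i·y_{i+1} − x_{i+1}·y_i), indices taken mod 9.
Cross-terms: 2, -2, -30, 5, -50, -60, 4, -12, 0  ⇒  Σ = -143
Area = |Σ|/2 = 71.5.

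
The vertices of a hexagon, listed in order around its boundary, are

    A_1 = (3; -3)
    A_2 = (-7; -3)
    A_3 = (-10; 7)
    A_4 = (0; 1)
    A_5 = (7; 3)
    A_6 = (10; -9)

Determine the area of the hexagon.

111

Apply the shoelace formula: 2A = Σ (x_i·y_{i+1} − x_{i+1}·y_i), indices taken mod 6.
Σ = (-30) + (-79) + (-10) + (-7) + (-93) + (-3) = -222
Area = |Σ|/2 = 111.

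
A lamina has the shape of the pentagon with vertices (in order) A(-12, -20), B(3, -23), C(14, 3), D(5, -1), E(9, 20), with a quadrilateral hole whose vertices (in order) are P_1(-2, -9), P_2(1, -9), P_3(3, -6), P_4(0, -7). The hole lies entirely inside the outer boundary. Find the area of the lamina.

397

Outer boundary:
A→B: (-12)(-23) − (3)(-20) = 336
B→C: (3)(3) − (14)(-23) = 331
C→D: (14)(-1) − (5)(3) = -29
D→E: (5)(20) − (9)(-1) = 109
E→A: (9)(-20) − (-12)(20) = 60
Σ = 807
Area = |Σ|/2 = 403.5.
Hole:
Σ = (27) + (21) + (-21) + (-14) = 13
Area = |Σ|/2 = 6.5.
Net area = 403.5 − 6.5 = 397.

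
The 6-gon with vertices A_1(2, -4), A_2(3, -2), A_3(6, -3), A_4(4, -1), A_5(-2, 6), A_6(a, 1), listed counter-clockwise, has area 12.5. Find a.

The doubled signed area Σ (x_i y_{i+1} − x_{i+1} y_i) is linear in a.
With a=0 it equals 35; the coefficient of a is -10 (from the two edges through A_6).
So -10·a + 35 = 2·12.5 = 25 ⇒ a = 1.

1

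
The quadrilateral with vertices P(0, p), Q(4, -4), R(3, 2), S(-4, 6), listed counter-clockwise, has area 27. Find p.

The doubled signed area Σ (x_i y_{i+1} − x_{i+1} y_i) is linear in p.
With p=0 it equals 46; the coefficient of p is -8 (from the two edges through P).
So -8·p + 46 = 2·27 = 54 ⇒ p = -1.

-1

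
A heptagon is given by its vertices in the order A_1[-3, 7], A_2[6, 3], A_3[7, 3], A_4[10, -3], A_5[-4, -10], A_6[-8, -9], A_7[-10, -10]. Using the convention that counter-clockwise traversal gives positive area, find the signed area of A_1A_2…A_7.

Apply Gauss's area formula: 2A = Σ (x_i·y_{i+1} − x_{i+1}·y_i), indices taken mod 7.
A_1→A_2: (-3)(3) − (6)(7) = -51
A_2→A_3: (6)(3) − (7)(3) = -3
A_3→A_4: (7)(-3) − (10)(3) = -51
A_4→A_5: (10)(-10) − (-4)(-3) = -112
A_5→A_6: (-4)(-9) − (-8)(-10) = -44
A_6→A_7: (-8)(-10) − (-10)(-9) = -10
A_7→A_1: (-10)(7) − (-3)(-10) = -100
Σ = -371
Signed area = Σ/2 = -185.5 (negative ⇒ clockwise traversal).

-185.5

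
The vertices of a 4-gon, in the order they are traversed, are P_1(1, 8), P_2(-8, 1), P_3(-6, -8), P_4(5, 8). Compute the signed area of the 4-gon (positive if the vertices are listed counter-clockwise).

Σ = (65) + (70) + (-8) + (32) = 159
Signed area = Σ/2 = 79.5 (positive ⇒ counter-clockwise traversal).

79.5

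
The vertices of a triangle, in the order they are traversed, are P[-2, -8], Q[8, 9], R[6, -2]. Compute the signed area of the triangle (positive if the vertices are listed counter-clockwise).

Apply Gauss's area formula: 2A = Σ (x_i·y_{i+1} − x_{i+1}·y_i), indices taken mod 3.
P→Q: (-2)(9) − (8)(-8) = 46
Q→R: (8)(-2) − (6)(9) = -70
R→P: (6)(-8) − (-2)(-2) = -52
Σ = -76
Signed area = Σ/2 = -38 (negative ⇒ clockwise traversal).

-38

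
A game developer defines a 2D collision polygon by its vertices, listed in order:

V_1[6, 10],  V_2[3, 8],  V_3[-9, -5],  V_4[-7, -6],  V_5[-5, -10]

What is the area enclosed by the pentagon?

Σ = (18) + (57) + (19) + (40) + (10) = 144
Area = |Σ|/2 = 72.

72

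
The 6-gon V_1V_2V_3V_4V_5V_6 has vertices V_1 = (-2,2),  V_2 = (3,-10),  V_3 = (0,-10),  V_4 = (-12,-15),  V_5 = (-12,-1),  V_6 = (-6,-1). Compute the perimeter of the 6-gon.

|V_1V_2| = √((5)² + (-12)²) = √169 = 13
|V_2V_3| = √((-3)² + (0)²) = √9 = 3
|V_3V_4| = √((-12)² + (-5)²) = √169 = 13
|V_4V_5| = √((0)² + (14)²) = √196 = 14
|V_5V_6| = √((6)² + (0)²) = √36 = 6
|V_6V_1| = √((4)² + (3)²) = √25 = 5
Perimeter = 13 + 3 + 13 + 14 + 6 + 5 = 54.

54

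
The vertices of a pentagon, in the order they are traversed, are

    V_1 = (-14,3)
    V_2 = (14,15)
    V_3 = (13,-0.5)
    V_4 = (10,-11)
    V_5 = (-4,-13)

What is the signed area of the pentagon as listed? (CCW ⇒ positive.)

Apply the shoelace formula: 2A = Σ (x_i·y_{i+1} − x_{i+1}·y_i), indices taken mod 5.
V_1→V_2: (-14)(15) − (14)(3) = -252
V_2→V_3: (14)(-0.5) − (13)(15) = -202
V_3→V_4: (13)(-11) − (10)(-0.5) = -138
V_4→V_5: (10)(-13) − (-4)(-11) = -174
V_5→V_1: (-4)(3) − (-14)(-13) = -194
Σ = -960
Signed area = Σ/2 = -480 (negative ⇒ clockwise traversal).

-480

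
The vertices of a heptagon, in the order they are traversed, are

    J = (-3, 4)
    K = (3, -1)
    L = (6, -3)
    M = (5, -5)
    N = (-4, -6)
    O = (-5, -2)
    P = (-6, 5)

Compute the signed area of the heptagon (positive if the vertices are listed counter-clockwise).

-72.5

Apply the shoelace formula: 2A = Σ (x_i·y_{i+1} − x_{i+1}·y_i), indices taken mod 7.
J→K: (-3)(-1) − (3)(4) = -9
K→L: (3)(-3) − (6)(-1) = -3
L→M: (6)(-5) − (5)(-3) = -15
M→N: (5)(-6) − (-4)(-5) = -50
N→O: (-4)(-2) − (-5)(-6) = -22
O→P: (-5)(5) − (-6)(-2) = -37
P→J: (-6)(4) − (-3)(5) = -9
Σ = -145
Signed area = Σ/2 = -72.5 (negative ⇒ clockwise traversal).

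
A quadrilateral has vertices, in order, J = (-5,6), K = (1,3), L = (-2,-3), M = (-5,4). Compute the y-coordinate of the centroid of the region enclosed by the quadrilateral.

Apply the surveyor's formula. First the cross-terms c_i = x_i·y_{i+1} − x_{i+1}·y_i:
  -21, 3, -23, -10  ⇒  2A = -51, A = -25.5.
Then Σ (y_i + y_{i+1})·c_i = -312, so ȳ = -312 / (6·(-25.5)) = 104/51.

104/51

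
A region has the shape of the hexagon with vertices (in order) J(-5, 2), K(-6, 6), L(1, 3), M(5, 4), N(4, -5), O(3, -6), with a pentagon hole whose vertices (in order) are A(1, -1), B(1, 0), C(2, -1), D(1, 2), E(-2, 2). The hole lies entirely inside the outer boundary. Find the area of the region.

Outer boundary:
Cross-terms: -18, -24, -11, -41, -9, -24  ⇒  Σ = -127
Area = |Σ|/2 = 63.5.
Hole:
Apply Gauss's area formula: 2A = Σ (x_i·y_{i+1} − x_{i+1}·y_i), indices taken mod 5.
Cross-terms: 1, -1, 5, 6, 0  ⇒  Σ = 11
Area = |Σ|/2 = 5.5.
Net area = 63.5 − 5.5 = 58.

58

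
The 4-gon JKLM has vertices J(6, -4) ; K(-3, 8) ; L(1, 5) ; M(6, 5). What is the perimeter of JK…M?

34

|JK| = √((-9)² + (12)²) = √225 = 15
|KL| = √((4)² + (-3)²) = √25 = 5
|LM| = √((5)² + (0)²) = √25 = 5
|MJ| = √((0)² + (-9)²) = √81 = 9
Perimeter = 15 + 5 + 5 + 9 = 34.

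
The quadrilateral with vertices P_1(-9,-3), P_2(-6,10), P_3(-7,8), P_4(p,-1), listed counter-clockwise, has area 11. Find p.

Write out the shoelace sum; only the two edges meeting at P_4 involve p:
2·Area = [((-7)·(-1) − p·8) + (p·(-3) − (-9)·(-1))] + -86
       = -11·p + -88 = 22
⇒ p = -10.

-10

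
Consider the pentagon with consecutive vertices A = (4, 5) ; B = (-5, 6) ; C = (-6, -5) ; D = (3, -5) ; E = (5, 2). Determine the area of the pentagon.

101.5

Σ = (49) + (61) + (45) + (31) + (17) = 203
Area = |Σ|/2 = 101.5.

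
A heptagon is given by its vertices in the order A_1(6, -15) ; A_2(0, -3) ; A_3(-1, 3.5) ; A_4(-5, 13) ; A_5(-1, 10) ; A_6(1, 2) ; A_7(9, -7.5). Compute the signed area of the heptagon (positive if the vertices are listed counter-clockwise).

Cross-terms: -18, -3, 4.5, -37, -12, -25.5, -90  ⇒  Σ = -181
Signed area = Σ/2 = -90.5 (negative ⇒ clockwise traversal).

-90.5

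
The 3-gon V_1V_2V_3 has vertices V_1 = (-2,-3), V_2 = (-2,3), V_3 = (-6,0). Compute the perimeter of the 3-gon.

|V_1V_2| = √((0)² + (6)²) = √36 = 6
|V_2V_3| = √((-4)² + (-3)²) = √25 = 5
|V_3V_1| = √((4)² + (-3)²) = √25 = 5
Perimeter = 6 + 5 + 5 = 16.

16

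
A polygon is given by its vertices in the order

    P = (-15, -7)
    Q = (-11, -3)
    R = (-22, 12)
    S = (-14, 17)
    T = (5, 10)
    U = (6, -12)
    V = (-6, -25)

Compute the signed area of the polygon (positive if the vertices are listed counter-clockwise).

-668

P→Q: (-15)(-3) − (-11)(-7) = -32
Q→R: (-11)(12) − (-22)(-3) = -198
R→S: (-22)(17) − (-14)(12) = -206
S→T: (-14)(10) − (5)(17) = -225
T→U: (5)(-12) − (6)(10) = -120
U→V: (6)(-25) − (-6)(-12) = -222
V→P: (-6)(-7) − (-15)(-25) = -333
Σ = -1336
Signed area = Σ/2 = -668 (negative ⇒ clockwise traversal).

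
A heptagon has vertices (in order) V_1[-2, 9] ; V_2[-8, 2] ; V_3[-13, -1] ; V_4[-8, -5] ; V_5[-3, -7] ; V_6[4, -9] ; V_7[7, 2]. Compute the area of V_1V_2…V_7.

Σ = (68) + (34) + (57) + (41) + (55) + (71) + (67) = 393
Area = |Σ|/2 = 196.5.

196.5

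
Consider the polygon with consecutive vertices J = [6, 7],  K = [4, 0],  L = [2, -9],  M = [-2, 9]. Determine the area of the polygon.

Apply Gauss's area formula: 2A = Σ (x_i·y_{i+1} − x_{i+1}·y_i), indices taken mod 4.
J→K: (6)(0) − (4)(7) = -28
K→L: (4)(-9) − (2)(0) = -36
L→M: (2)(9) − (-2)(-9) = 0
M→J: (-2)(7) − (6)(9) = -68
Σ = -132
Area = |Σ|/2 = 66.

66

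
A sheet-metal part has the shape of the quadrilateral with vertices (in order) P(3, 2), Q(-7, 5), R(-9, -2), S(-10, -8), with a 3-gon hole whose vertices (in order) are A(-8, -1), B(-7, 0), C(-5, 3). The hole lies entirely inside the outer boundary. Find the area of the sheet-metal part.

71.5

Outer boundary:
Σ = (29) + (59) + (52) + (4) = 144
Area = |Σ|/2 = 72.
Hole:
Cross-terms: -7, -21, 29  ⇒  Σ = 1
Area = |Σ|/2 = 0.5.
Net area = 72 − 0.5 = 71.5.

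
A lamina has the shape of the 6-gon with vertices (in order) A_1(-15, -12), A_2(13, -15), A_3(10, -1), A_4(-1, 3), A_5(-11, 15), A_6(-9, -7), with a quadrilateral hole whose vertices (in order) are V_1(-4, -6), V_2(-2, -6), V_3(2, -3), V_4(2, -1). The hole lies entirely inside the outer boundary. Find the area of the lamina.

Outer boundary:
Apply the shoelace formula: 2A = Σ (x_i·y_{i+1} − x_{i+1}·y_i), indices taken mod 6.
Cross-terms: 381, 137, 29, 18, 212, 3  ⇒  Σ = 780
Area = |Σ|/2 = 390.
Hole:
Apply the shoelace (surveyor's) formula: 2A = Σ (x_i·y_{i+1} − x_{i+1}·y_i), indices taken mod 4.
Σ = (12) + (18) + (4) + (-16) = 18
Area = |Σ|/2 = 9.
Net area = 390 − 9 = 381.

381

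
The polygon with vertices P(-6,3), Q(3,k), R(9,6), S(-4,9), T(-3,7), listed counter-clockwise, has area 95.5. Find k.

-3

Write out the shoelace sum; only the two edges meeting at Q involve k:
2·Area = [((-6)·k − 3·3) + (3·6 − 9·k)] + 137
       = -15·k + 146 = 191
⇒ k = -3.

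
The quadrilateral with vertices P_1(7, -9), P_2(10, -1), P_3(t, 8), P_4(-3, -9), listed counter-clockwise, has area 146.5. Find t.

Write out the shoelace sum; only the two edges meeting at P_3 involve t:
2·Area = [(10·8 − t·(-1)) + (t·(-9) − (-3)·8)] + 173
       = -8·t + 277 = 293
⇒ t = -2.

-2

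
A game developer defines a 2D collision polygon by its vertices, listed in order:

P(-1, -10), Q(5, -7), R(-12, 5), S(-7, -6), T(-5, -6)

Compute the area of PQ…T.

P→Q: (-1)(-7) − (5)(-10) = 57
Q→R: (5)(5) − (-12)(-7) = -59
R→S: (-12)(-6) − (-7)(5) = 107
S→T: (-7)(-6) − (-5)(-6) = 12
T→P: (-5)(-10) − (-1)(-6) = 44
Σ = 161
Area = |Σ|/2 = 80.5.

80.5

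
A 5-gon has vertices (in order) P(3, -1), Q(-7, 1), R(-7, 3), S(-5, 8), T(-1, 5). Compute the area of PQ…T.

45

Apply Gauss's area formula: 2A = Σ (x_i·y_{i+1} − x_{i+1}·y_i), indices taken mod 5.
P→Q: (3)(1) − (-7)(-1) = -4
Q→R: (-7)(3) − (-7)(1) = -14
R→S: (-7)(8) − (-5)(3) = -41
S→T: (-5)(5) − (-1)(8) = -17
T→P: (-1)(-1) − (3)(5) = -14
Σ = -90
Area = |Σ|/2 = 45.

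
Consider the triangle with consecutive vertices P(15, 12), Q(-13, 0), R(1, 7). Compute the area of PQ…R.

Apply the shoelace (surveyor's) formula: 2A = Σ (x_i·y_{i+1} − x_{i+1}·y_i), indices taken mod 3.
Σ = (156) + (-91) + (-93) = -28
Area = |Σ|/2 = 14.

14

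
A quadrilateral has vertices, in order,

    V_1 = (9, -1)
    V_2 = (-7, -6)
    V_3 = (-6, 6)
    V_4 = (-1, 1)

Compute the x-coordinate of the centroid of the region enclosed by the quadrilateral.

Apply the surveyor's formula. First the cross-terms c_i = x_i·y_{i+1} − x_{i+1}·y_i:
  -61, -78, 0, -8  ⇒  2A = -147, A = -73.5.
Then Σ (x_i + x_{i+1})·c_i = 828, so x̄ = 828 / (6·(-73.5)) = -92/49.

-92/49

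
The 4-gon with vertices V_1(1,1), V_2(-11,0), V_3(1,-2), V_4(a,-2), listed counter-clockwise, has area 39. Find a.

15

The doubled signed area Σ (x_i y_{i+1} − x_{i+1} y_i) is linear in a.
With a=0 it equals 33; the coefficient of a is 3 (from the two edges through V_4).
So 3·a + 33 = 2·39 = 78 ⇒ a = 15.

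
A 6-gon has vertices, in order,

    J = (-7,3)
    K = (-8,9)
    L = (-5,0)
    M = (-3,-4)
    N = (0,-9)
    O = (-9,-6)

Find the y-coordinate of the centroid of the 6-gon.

-928/291

Apply the shoelace (surveyor's) formula. First the cross-terms c_i = x_i·y_{i+1} − x_{i+1}·y_i:
  -39, 45, 20, 27, -81, -69  ⇒  2A = -97, A = -48.5.
Then Σ (y_i + y_{i+1})·c_i = 928, so ȳ = 928 / (6·(-48.5)) = -928/291.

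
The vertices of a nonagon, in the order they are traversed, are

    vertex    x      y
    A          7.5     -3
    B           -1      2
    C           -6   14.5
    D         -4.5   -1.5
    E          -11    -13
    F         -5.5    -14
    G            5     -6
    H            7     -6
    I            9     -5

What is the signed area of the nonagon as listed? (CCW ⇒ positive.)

A→B: (7.5)(2) − (-1)(-3) = 12
B→C: (-1)(14.5) − (-6)(2) = -2.5
C→D: (-6)(-1.5) − (-4.5)(14.5) = 74.25
D→E: (-4.5)(-13) − (-11)(-1.5) = 42
E→F: (-11)(-14) − (-5.5)(-13) = 82.5
F→G: (-5.5)(-6) − (5)(-14) = 103
G→H: (5)(-6) − (7)(-6) = 12
H→I: (7)(-5) − (9)(-6) = 19
I→A: (9)(-3) − (7.5)(-5) = 10.5
Σ = 352.75
Signed area = Σ/2 = 176.375 (positive ⇒ counter-clockwise traversal).

176.375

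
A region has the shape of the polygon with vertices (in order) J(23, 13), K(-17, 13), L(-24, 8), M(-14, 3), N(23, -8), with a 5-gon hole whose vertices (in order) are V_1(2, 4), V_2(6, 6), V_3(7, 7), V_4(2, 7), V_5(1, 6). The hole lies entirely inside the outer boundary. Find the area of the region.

Outer boundary:
J→K: (23)(13) − (-17)(13) = 520
K→L: (-17)(8) − (-24)(13) = 176
L→M: (-24)(3) − (-14)(8) = 40
M→N: (-14)(-8) − (23)(3) = 43
N→J: (23)(13) − (23)(-8) = 483
Σ = 1262
Area = |Σ|/2 = 631.
Hole:
Apply the shoelace (surveyor's) formula: 2A = Σ (x_i·y_{i+1} − x_{i+1}·y_i), indices taken mod 5.
Σ = (-12) + (0) + (35) + (5) + (-8) = 20
Area = |Σ|/2 = 10.
Net area = 631 − 10 = 621.

621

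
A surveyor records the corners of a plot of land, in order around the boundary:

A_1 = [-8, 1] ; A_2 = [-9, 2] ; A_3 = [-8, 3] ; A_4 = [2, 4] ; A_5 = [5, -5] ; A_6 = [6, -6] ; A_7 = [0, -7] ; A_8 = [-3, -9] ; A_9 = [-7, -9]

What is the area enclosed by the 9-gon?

132

Σ = (-7) + (-11) + (-38) + (-30) + (0) + (-42) + (-21) + (-36) + (-79) = -264
Area = |Σ|/2 = 132.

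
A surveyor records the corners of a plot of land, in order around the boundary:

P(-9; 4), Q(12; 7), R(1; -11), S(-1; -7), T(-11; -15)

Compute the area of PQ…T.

Apply the shoelace (surveyor's) formula: 2A = Σ (x_i·y_{i+1} − x_{i+1}·y_i), indices taken mod 5.
P→Q: (-9)(7) − (12)(4) = -111
Q→R: (12)(-11) − (1)(7) = -139
R→S: (1)(-7) − (-1)(-11) = -18
S→T: (-1)(-15) − (-11)(-7) = -62
T→P: (-11)(4) − (-9)(-15) = -179
Σ = -509
Area = |Σ|/2 = 254.5.

254.5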